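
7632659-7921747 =  -  289088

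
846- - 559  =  1405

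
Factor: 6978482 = 2^1* 7^2*71209^1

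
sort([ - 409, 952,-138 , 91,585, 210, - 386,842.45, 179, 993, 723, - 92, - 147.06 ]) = [ - 409, - 386, - 147.06, - 138, - 92,91, 179, 210,585, 723, 842.45, 952,  993 ]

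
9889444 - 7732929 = 2156515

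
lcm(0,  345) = 0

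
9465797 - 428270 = 9037527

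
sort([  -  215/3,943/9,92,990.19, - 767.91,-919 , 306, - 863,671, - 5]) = [ - 919, - 863 , - 767.91,-215/3, - 5, 92, 943/9,306,  671, 990.19]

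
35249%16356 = 2537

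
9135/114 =80 + 5/38 =80.13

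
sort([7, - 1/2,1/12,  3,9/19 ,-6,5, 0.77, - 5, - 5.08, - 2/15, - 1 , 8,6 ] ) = [ - 6 , - 5.08, - 5, - 1, - 1/2,  -  2/15,  1/12,9/19,0.77,3, 5,6 , 7,8 ] 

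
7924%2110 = 1594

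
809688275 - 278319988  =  531368287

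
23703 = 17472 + 6231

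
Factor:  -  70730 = - 2^1*5^1*11^1*643^1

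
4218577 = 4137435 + 81142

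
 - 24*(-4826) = 115824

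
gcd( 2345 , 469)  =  469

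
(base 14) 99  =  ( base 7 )252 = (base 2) 10000111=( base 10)135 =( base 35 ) 3U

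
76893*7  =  538251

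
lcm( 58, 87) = 174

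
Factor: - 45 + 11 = -34  =  - 2^1*17^1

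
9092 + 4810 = 13902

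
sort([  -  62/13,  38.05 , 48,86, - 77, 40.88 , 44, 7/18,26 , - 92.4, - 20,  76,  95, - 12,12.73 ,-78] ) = [ - 92.4,-78, - 77,-20,-12 , - 62/13,7/18,12.73, 26, 38.05, 40.88, 44,48,76,86, 95] 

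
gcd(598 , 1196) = 598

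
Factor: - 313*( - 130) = 2^1*5^1*13^1*313^1 = 40690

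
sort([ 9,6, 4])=[4 , 6,9 ] 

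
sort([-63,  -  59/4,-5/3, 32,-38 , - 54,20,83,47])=[ - 63, - 54, - 38, - 59/4, - 5/3,  20, 32,47, 83] 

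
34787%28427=6360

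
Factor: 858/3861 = 2^1 *3^(-2) = 2/9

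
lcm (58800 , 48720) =1705200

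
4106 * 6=24636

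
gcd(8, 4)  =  4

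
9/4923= 1/547 = 0.00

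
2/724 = 1/362 =0.00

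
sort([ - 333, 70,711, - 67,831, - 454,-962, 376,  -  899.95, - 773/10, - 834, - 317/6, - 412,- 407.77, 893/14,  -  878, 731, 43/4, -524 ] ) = [-962,-899.95,- 878,-834, - 524 ,-454,-412, - 407.77,-333, - 773/10,-67 ,-317/6,43/4 , 893/14, 70, 376, 711, 731, 831]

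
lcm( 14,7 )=14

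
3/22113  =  1/7371 =0.00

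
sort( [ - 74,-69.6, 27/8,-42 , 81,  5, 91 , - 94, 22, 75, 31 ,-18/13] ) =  [ - 94, - 74 , - 69.6, - 42,-18/13, 27/8,5,22 , 31,75,  81,91]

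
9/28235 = 9/28235 = 0.00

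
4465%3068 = 1397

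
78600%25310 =2670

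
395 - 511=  - 116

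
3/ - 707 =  - 1 + 704/707 = - 0.00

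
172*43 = 7396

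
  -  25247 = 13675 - 38922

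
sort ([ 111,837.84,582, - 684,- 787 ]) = [  -  787, - 684,111,582,837.84]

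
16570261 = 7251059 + 9319202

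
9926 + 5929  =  15855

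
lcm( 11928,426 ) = 11928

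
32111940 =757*42420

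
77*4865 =374605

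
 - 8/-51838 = 4/25919= 0.00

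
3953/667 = 3953/667 = 5.93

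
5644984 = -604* ( - 9346 ) 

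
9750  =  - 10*( - 975)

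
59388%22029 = 15330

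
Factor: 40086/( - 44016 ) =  - 2^(  -  3 )*3^1*7^(  -  1 )*17^1=- 51/56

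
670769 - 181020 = 489749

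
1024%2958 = 1024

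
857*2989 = 2561573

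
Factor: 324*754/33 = 81432/11 = 2^3 *3^3*11^( - 1)*13^1*29^1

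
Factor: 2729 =2729^1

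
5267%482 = 447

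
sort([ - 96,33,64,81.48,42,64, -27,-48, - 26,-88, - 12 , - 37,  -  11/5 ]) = [-96,-88,-48, - 37,-27,-26, - 12,-11/5, 33,42,64, 64,81.48 ] 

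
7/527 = 7/527 = 0.01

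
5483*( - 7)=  - 38381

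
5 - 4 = 1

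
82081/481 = 170+311/481 = 170.65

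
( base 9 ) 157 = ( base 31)49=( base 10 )133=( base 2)10000101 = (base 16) 85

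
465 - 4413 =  - 3948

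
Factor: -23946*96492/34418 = -1155298716/17209 = -2^2*3^2*11^1*13^1*17^1*43^1*307^1*17209^( - 1) 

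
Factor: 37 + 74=3^1*37^1 = 111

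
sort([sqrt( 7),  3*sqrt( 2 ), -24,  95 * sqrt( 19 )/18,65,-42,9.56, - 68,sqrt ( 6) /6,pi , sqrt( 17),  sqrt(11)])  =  [  -  68, - 42, - 24,  sqrt( 6)/6,  sqrt( 7),pi,sqrt( 11),sqrt( 17),3*sqrt( 2 ) , 9.56,95*sqrt(19 )/18, 65]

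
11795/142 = 11795/142= 83.06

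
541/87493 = 541/87493 = 0.01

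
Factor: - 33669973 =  - 967^1*34819^1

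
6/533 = 6/533 = 0.01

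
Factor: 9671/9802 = 2^( - 1)*13^( - 2 )*19^1 * 29^( - 1)*509^1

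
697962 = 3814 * 183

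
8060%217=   31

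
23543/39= 603 + 2/3 = 603.67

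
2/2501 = 2/2501 = 0.00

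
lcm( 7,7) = 7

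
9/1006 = 9/1006 = 0.01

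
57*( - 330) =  - 18810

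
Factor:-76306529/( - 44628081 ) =3^( - 1)*13^1*59^1*99487^1 * 14876027^(-1) 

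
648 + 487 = 1135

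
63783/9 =7087 = 7087.00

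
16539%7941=657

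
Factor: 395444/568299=2^2*3^(-1 )*7^1*29^1*487^1*189433^( - 1)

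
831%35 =26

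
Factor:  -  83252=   -  2^2*13^1 * 1601^1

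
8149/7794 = 1+355/7794= 1.05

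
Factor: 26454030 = 2^1 * 3^1*5^1*43^1*20507^1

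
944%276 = 116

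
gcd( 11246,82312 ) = 2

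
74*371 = 27454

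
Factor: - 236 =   -  2^2*59^1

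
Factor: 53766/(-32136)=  - 2^( - 2)*3^1* 13^( - 1 )*29^1=- 87/52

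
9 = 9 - 0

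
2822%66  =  50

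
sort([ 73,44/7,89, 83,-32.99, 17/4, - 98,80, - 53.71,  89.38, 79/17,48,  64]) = [ - 98,-53.71,-32.99 , 17/4 , 79/17, 44/7,48  ,  64, 73, 80, 83, 89,89.38 ]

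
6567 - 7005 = - 438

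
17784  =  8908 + 8876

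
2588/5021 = 2588/5021=   0.52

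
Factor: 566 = 2^1*283^1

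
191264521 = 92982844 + 98281677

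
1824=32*57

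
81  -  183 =-102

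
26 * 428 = 11128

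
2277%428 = 137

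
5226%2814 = 2412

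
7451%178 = 153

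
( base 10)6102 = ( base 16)17D6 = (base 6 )44130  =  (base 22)cd8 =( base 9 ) 8330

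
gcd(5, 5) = 5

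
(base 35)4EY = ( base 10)5424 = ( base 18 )GD6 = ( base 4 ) 1110300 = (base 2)1010100110000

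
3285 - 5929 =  - 2644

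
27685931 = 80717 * 343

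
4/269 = 4/269 = 0.01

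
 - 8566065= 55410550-63976615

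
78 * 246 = 19188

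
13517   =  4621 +8896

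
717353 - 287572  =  429781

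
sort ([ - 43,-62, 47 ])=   [ - 62, - 43, 47]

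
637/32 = 637/32 = 19.91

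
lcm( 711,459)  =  36261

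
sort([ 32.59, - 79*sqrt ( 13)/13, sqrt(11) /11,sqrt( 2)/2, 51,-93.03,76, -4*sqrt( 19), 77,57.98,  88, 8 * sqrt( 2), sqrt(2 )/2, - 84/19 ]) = [- 93.03, - 79*sqrt( 13)/13, - 4*sqrt(19), - 84/19,  sqrt( 11 ) /11,  sqrt(2 ) /2,  sqrt ( 2 ) /2 , 8  *sqrt( 2),  32.59, 51, 57.98,76,77 , 88] 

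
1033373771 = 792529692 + 240844079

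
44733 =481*93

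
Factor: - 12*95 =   -  2^2*3^1*5^1*19^1 = -1140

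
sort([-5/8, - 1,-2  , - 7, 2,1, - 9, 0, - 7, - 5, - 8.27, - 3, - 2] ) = [ - 9,-8.27,-7, - 7,-5, - 3,-2, - 2, - 1,-5/8, 0, 1, 2]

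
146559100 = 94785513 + 51773587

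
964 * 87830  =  84668120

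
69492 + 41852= 111344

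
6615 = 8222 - 1607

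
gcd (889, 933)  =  1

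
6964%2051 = 811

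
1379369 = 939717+439652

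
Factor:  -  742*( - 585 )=2^1*3^2*5^1*7^1*13^1*53^1=434070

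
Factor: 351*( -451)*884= - 139938084= - 2^2*3^3*11^1*13^2*17^1 * 41^1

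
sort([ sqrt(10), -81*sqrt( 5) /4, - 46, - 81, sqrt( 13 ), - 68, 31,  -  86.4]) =[- 86.4, - 81, - 68,-46, - 81*sqrt( 5)/4, sqrt(10 ), sqrt( 13 ), 31]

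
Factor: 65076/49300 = 33/25 = 3^1 * 5^( - 2) * 11^1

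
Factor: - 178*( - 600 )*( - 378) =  - 40370400 = - 2^5*3^4*5^2*7^1*89^1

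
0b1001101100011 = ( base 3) 20210211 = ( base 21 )B57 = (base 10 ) 4963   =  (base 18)f5d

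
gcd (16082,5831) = 17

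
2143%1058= 27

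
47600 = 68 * 700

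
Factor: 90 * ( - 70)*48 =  - 2^6 * 3^3 * 5^2 * 7^1 = - 302400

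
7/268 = 7/268 = 0.03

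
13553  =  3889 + 9664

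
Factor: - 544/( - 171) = 2^5*3^( - 2 )*17^1*19^( - 1)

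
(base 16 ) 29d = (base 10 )669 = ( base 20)1D9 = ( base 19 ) 1g4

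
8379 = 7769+610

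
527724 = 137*3852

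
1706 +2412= 4118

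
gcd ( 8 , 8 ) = 8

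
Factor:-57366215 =-5^1 * 11473243^1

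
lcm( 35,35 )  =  35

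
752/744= 1 + 1/93 = 1.01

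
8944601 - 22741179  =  -13796578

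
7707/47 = 163 + 46/47 = 163.98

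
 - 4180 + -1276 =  - 5456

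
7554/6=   1259 = 1259.00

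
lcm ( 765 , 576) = 48960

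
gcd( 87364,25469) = 1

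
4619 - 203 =4416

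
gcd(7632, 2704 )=16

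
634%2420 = 634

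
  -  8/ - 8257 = 8/8257= 0.00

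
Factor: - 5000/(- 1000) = 5 =5^1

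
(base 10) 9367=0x2497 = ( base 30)AC7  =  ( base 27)CMP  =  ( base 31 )9n5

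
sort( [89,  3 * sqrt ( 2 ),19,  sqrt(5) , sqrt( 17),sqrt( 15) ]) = [sqrt (5),  sqrt(15 ) , sqrt ( 17 ),  3 * sqrt(2),  19,89] 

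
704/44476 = 176/11119 =0.02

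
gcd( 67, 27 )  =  1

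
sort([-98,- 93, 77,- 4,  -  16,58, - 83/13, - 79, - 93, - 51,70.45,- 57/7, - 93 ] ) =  [-98, - 93 , - 93, - 93,  -  79, - 51,-16,-57/7,-83/13,-4,58,70.45,77 ] 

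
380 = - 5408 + 5788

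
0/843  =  0 = 0.00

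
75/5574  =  25/1858  =  0.01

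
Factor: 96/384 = 1/4 = 2^( - 2)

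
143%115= 28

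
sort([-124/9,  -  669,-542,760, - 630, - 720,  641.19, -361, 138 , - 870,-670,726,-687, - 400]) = [ -870, - 720,-687, - 670, -669,- 630,-542,  -  400, - 361,-124/9,  138, 641.19 , 726,760 ]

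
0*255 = 0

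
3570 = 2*1785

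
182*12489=2272998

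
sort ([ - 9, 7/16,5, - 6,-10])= [ - 10 , - 9,- 6, 7/16, 5]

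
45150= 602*75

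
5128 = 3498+1630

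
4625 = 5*925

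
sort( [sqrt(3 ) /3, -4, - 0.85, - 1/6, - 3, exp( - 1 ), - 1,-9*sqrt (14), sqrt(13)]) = [ - 9 * sqrt (14),-4,  -  3, - 1, - 0.85, - 1/6, exp(- 1), sqrt( 3)/3, sqrt( 13 )]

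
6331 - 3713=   2618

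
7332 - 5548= 1784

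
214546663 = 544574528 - 330027865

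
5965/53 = 112+29/53 = 112.55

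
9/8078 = 9/8078 = 0.00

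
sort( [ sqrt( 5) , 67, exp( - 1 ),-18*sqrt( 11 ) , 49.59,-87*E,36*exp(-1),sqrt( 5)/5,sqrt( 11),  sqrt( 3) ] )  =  [ - 87*E, - 18*sqrt( 11), exp ( - 1 ), sqrt( 5) /5, sqrt( 3), sqrt( 5),sqrt(11), 36*exp( - 1 ),49.59,67]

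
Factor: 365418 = 2^1*3^3*67^1*101^1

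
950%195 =170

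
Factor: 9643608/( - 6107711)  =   - 2^3*3^2*13^1*883^(  -  1)*6917^( - 1 )*10303^1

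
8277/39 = 212 + 3/13 = 212.23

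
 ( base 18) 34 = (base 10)58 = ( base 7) 112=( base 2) 111010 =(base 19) 31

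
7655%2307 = 734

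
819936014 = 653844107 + 166091907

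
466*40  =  18640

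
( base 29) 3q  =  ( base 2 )1110001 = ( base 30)3N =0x71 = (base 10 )113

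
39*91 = 3549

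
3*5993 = 17979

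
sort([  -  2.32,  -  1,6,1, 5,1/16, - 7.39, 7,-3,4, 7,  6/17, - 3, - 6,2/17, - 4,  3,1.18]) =[ - 7.39,  -  6,  -  4, - 3,-3,-2.32, - 1, 1/16,2/17,6/17, 1,1.18,3,4,  5,6, 7,7 ]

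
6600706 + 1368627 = 7969333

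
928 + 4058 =4986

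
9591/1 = 9591 = 9591.00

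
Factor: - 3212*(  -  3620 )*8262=96065909280 = 2^5*3^5*5^1*11^1*17^1*73^1 * 181^1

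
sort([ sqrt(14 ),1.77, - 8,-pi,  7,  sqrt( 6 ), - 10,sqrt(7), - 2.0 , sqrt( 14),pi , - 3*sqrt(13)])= [ - 3*sqrt(13) , - 10, - 8, - pi,  -  2.0,  1.77, sqrt( 6 ),sqrt(7), pi,  sqrt(14),sqrt(14),7 ] 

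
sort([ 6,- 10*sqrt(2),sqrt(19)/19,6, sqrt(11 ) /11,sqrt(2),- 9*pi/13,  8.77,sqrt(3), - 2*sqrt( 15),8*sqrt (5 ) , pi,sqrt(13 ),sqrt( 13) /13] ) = [ - 10*sqrt( 2) ,  -  2*sqrt ( 15 ), - 9*pi/13,sqrt(19)/19 , sqrt(13)/13,sqrt( 11)/11,sqrt( 2),sqrt(3),  pi,sqrt( 13 ) , 6, 6 , 8.77,8*sqrt(5 )] 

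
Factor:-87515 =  - 5^1*23^1*761^1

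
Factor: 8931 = 3^1 * 13^1 * 229^1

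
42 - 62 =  - 20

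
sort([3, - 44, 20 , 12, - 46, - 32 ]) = [ - 46, - 44,-32, 3,12,20] 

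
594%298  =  296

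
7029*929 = 6529941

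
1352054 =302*4477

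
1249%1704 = 1249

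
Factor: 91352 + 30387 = 121739 = 23^1*67^1 * 79^1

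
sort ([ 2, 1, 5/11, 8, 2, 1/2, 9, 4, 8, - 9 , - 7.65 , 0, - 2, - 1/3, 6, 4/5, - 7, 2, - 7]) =[ - 9, - 7.65, - 7,  -  7, - 2, -1/3, 0,5/11,1/2, 4/5,1,2,2, 2,4, 6,8, 8, 9]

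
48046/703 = 68+242/703=68.34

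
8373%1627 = 238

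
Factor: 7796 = 2^2*1949^1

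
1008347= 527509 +480838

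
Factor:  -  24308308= - 2^2*109^1*127^1*439^1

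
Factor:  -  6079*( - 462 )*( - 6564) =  -2^3*3^2*7^1*11^1*547^1*6079^1 = -  18434980872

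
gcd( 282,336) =6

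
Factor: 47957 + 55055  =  2^2 * 7^1 * 13^1*283^1 = 103012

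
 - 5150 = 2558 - 7708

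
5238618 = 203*25806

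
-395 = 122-517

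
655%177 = 124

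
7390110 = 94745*78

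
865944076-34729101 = 831214975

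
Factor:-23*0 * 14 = 0 = 0^1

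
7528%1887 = 1867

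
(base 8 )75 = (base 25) 2b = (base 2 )111101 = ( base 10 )61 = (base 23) 2F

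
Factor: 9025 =5^2*19^2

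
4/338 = 2/169=0.01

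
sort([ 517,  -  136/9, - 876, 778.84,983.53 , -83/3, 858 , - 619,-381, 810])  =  [-876,  -  619,-381, - 83/3, - 136/9, 517,778.84,810  ,  858,983.53]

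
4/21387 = 4/21387= 0.00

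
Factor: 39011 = 7^1*5573^1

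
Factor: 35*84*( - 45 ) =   -  132300 = -2^2*3^3*5^2*7^2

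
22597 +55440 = 78037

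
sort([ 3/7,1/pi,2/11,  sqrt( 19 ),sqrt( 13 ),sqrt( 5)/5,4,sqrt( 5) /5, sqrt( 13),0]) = [0, 2/11, 1/pi, 3/7,sqrt( 5 )/5, sqrt( 5)/5, sqrt (13 ),sqrt( 13 ) , 4, sqrt( 19) ] 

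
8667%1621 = 562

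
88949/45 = 1976 + 29/45 = 1976.64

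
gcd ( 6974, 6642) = 2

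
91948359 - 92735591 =-787232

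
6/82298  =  3/41149 = 0.00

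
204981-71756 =133225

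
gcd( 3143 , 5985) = 7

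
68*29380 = 1997840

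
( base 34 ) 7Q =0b100001000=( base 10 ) 264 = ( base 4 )10020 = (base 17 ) F9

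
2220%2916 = 2220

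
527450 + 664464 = 1191914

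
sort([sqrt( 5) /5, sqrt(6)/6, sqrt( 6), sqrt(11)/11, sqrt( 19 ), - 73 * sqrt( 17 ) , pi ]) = [-73*sqrt( 17 ),sqrt( 11 )/11, sqrt( 6 )/6, sqrt(5 )/5, sqrt( 6),pi,sqrt ( 19)]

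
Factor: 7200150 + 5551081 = 12751231^1 = 12751231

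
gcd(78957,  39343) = 1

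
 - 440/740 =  - 1 + 15/37 = - 0.59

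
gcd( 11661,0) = 11661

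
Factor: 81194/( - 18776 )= -2^( - 2 ) * 2347^( - 1 )*40597^1 = - 40597/9388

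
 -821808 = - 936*878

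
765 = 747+18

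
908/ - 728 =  - 227/182=- 1.25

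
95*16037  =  1523515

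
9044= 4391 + 4653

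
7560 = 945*8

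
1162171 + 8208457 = 9370628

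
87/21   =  4 + 1/7 = 4.14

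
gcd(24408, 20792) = 904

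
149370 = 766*195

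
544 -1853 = - 1309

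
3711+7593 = 11304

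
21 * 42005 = 882105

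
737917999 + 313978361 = 1051896360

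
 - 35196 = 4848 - 40044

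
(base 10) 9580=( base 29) bba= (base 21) 10f4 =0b10010101101100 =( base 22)jha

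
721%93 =70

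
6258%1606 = 1440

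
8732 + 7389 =16121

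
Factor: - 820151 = -227^1*3613^1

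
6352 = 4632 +1720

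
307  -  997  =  -690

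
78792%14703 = 5277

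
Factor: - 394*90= -2^2*3^2*5^1*197^1 = - 35460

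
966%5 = 1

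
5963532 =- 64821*( - 92)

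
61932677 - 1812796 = 60119881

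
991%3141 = 991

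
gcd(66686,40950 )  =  2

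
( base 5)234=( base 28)2D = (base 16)45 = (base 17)41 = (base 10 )69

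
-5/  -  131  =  5/131 = 0.04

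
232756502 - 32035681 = 200720821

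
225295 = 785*287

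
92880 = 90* 1032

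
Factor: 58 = 2^1*29^1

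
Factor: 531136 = 2^6 * 43^1* 193^1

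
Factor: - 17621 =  - 67^1*263^1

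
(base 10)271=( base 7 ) 535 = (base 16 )10f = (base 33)87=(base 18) f1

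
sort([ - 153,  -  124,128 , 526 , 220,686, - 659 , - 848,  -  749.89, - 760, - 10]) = [ - 848, - 760, - 749.89,-659, - 153,- 124, - 10, 128,  220 , 526, 686]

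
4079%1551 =977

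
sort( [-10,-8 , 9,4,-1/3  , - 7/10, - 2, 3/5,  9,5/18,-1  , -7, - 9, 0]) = [  -  10,-9, - 8, - 7,  -  2, - 1,-7/10, - 1/3, 0, 5/18, 3/5,4, 9,9]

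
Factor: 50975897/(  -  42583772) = -7282271/6083396 = - 2^ ( - 2)*11^(  -  2)*12569^(-1)*7282271^1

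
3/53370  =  1/17790 = 0.00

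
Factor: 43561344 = 2^7*3^1 * 17^1*6673^1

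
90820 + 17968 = 108788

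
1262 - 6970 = - 5708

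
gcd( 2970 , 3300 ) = 330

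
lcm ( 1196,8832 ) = 114816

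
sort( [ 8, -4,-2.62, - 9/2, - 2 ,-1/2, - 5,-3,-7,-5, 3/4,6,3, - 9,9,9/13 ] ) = [ - 9, - 7,-5,-5,-9/2, - 4,  -  3 , - 2.62, - 2,-1/2 , 9/13,3/4 , 3,6,8,9]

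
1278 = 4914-3636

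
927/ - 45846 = -1  +  4991/5094 = - 0.02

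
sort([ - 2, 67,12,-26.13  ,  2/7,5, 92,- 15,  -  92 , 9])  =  [-92,-26.13, - 15,  -  2,2/7, 5  ,  9, 12, 67, 92]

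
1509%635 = 239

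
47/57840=47/57840 = 0.00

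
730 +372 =1102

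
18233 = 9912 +8321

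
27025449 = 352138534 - 325113085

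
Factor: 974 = 2^1*487^1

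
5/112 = 5/112 = 0.04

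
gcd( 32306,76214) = 2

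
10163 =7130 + 3033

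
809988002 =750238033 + 59749969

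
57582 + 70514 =128096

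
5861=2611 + 3250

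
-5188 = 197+-5385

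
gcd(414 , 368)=46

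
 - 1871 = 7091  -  8962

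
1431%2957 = 1431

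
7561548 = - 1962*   ( - 3854 ) 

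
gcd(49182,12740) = 14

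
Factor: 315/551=3^2*5^1*7^1*19^( - 1 )*29^( -1) 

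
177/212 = 177/212 = 0.83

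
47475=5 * 9495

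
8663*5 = 43315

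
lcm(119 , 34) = 238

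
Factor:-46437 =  - 3^1*23^1*673^1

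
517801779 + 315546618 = 833348397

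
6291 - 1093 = 5198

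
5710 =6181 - 471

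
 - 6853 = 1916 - 8769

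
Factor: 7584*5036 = 2^7*  3^1*79^1*1259^1 =38193024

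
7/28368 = 7/28368 = 0.00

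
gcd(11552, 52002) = 2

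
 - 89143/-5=17828+3/5 = 17828.60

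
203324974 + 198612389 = 401937363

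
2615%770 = 305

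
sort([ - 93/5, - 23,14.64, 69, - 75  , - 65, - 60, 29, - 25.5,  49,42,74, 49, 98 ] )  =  [ - 75, - 65, - 60,-25.5, - 23, - 93/5, 14.64,29, 42, 49, 49, 69, 74,98] 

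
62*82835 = 5135770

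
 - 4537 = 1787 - 6324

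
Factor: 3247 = 17^1*191^1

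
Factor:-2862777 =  - 3^1*954259^1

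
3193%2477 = 716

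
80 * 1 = 80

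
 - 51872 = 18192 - 70064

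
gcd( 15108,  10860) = 12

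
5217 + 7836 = 13053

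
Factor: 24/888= 37^( -1 ) = 1/37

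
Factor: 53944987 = 53944987^1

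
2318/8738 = 1159/4369 = 0.27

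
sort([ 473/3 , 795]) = [ 473/3, 795] 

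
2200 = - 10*( - 220)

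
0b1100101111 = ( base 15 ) 395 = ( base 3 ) 1010012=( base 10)815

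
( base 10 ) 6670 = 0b1101000001110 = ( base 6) 50514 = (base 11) 5014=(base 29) 7R0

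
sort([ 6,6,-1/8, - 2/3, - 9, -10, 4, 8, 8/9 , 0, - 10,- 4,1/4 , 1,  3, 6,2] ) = [-10, - 10, - 9, - 4 , - 2/3, -1/8,0,1/4,8/9, 1,2,3,4, 6,6, 6, 8 ]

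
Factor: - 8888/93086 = - 2^2 * 7^( - 1) * 11^1*61^( - 1)*101^1*109^( - 1) = - 4444/46543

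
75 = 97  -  22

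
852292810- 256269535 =596023275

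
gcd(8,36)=4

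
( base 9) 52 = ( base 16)2F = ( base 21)25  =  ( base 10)47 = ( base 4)233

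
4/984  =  1/246 = 0.00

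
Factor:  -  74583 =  - 3^2 *8287^1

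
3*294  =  882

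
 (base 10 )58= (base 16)3A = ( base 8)72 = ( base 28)22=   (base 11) 53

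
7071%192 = 159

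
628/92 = 6+19/23 = 6.83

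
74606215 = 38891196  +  35715019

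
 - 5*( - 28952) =144760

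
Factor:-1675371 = - 3^1 *558457^1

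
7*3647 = 25529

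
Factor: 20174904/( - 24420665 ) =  - 2^3*3^2*5^(-1)*683^( - 1 ) * 7151^(-1)*280207^1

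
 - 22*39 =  - 858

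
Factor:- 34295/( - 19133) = 95/53 = 5^1*19^1*53^(  -  1)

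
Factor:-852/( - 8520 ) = 1/10 = 2^( - 1)*5^( - 1)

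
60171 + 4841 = 65012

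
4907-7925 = -3018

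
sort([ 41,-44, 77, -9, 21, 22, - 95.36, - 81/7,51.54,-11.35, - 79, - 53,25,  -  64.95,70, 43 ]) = [  -  95.36,-79, - 64.95, - 53, -44,  -  81/7,-11.35, - 9, 21, 22,25, 41 , 43 , 51.54, 70, 77 ]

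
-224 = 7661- 7885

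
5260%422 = 196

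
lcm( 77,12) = 924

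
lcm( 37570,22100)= 375700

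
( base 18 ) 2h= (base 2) 110101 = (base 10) 53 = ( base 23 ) 27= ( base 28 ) 1P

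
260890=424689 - 163799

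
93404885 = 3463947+89940938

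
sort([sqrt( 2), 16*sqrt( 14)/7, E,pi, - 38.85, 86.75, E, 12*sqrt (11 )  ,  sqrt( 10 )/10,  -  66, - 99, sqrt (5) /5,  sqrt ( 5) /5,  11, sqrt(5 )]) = [ - 99, - 66, - 38.85,sqrt( 10 )/10, sqrt( 5 ) /5, sqrt( 5)/5, sqrt( 2),  sqrt(5 ),  E,  E,pi,16*sqrt( 14 )/7, 11,  12*sqrt( 11 ), 86.75]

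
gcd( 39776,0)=39776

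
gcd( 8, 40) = 8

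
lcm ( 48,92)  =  1104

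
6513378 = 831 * 7838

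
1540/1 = 1540 = 1540.00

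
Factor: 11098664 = 2^3*307^1*4519^1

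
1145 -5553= - 4408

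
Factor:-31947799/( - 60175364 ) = 2^(-2) * 13^1*71^1*2239^( - 1 ) * 6719^( - 1)*34613^1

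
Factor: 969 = 3^1*17^1*19^1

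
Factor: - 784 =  - 2^4 *7^2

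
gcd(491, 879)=1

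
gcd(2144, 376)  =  8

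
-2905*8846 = -25697630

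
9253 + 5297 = 14550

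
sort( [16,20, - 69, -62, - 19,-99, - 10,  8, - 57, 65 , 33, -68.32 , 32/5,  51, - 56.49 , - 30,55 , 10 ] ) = [ - 99, - 69, - 68.32, - 62, - 57, - 56.49, - 30,- 19,-10 , 32/5,  8, 10,16 , 20, 33, 51,  55,65 ]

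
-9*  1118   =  - 10062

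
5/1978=5/1978 = 0.00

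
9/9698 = 9/9698 = 0.00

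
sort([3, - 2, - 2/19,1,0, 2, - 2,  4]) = [ - 2, - 2, - 2/19, 0, 1 , 2, 3,4]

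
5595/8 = 699+ 3/8 = 699.38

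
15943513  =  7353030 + 8590483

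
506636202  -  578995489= - 72359287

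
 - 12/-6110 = 6/3055 = 0.00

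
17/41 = 17/41 =0.41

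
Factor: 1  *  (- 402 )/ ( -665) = 402/665 = 2^1*3^1*5^(  -  1 )*7^(-1)* 19^(-1)*67^1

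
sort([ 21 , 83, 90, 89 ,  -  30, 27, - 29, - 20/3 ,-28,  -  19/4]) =[  -  30, -29, - 28,  -  20/3, - 19/4,21,27, 83,89, 90]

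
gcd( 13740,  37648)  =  4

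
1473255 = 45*32739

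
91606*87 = 7969722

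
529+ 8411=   8940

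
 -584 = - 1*584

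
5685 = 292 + 5393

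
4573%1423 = 304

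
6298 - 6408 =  - 110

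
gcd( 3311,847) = 77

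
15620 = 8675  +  6945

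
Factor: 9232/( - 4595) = -2^4*5^( - 1 )*577^1*919^( - 1 ) 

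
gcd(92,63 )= 1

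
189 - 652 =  -463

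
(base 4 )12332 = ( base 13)284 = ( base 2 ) 110111110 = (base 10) 446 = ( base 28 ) FQ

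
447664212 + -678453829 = -230789617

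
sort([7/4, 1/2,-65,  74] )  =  [ - 65,1/2, 7/4,74 ]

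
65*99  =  6435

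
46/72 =23/36 = 0.64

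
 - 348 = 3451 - 3799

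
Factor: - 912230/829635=-182446/165927  =  - 2^1 * 3^ (  -  1)*11^1  *  19^( - 1)*41^ ( - 1)*71^( - 1)* 8293^1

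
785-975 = - 190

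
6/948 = 1/158 = 0.01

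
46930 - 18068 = 28862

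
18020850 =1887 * 9550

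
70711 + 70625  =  141336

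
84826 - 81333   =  3493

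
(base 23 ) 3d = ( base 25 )37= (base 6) 214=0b1010010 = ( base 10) 82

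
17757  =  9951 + 7806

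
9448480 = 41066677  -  31618197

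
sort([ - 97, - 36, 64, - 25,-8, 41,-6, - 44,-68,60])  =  [  -  97, - 68,-44,  -  36,  -  25 ,-8 ,- 6,41,60,64]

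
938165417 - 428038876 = 510126541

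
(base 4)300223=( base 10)3115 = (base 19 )8bi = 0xc2b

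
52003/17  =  3059 = 3059.00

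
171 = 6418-6247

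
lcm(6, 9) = 18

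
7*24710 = 172970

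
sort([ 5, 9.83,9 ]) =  [5 , 9 , 9.83 ] 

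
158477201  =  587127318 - 428650117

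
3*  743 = 2229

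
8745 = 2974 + 5771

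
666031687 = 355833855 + 310197832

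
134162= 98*1369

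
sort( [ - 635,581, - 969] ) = [ - 969, - 635,581]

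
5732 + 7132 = 12864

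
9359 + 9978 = 19337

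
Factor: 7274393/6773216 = 2^(-5 )*7^2*148457^1*211663^(- 1)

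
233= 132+101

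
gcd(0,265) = 265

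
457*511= 233527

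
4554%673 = 516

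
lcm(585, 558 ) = 36270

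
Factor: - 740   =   - 2^2 * 5^1 * 37^1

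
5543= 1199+4344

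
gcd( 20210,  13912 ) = 94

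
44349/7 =44349/7 = 6335.57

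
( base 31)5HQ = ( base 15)18c3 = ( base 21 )C33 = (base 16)14EE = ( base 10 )5358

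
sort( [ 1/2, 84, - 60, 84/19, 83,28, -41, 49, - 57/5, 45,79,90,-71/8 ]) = [ - 60, -41,- 57/5,  -  71/8, 1/2, 84/19,  28,45,  49, 79, 83, 84, 90] 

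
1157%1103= 54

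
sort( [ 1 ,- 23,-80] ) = [ - 80 , - 23, 1]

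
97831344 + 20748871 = 118580215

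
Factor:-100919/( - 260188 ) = 2^(-2)*7^1 * 13^1*29^( - 1)*1109^1*2243^( - 1)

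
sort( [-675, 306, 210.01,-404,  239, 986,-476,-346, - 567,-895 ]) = [ - 895,- 675,-567,  -  476, - 404,-346,  210.01, 239, 306, 986 ] 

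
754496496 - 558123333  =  196373163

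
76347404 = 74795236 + 1552168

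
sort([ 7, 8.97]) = [7 , 8.97]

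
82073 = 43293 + 38780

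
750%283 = 184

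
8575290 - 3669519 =4905771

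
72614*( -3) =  - 217842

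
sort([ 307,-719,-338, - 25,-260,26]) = [ - 719, - 338, - 260, - 25, 26, 307]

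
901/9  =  100 + 1/9 =100.11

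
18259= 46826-28567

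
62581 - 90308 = -27727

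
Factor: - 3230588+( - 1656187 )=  - 4886775  =  -3^2*5^2 * 37^1*587^1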